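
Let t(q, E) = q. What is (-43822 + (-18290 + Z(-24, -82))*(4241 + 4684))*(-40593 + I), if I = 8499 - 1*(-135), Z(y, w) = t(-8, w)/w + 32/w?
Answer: 213955024109868/41 ≈ 5.2184e+12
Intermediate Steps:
Z(y, w) = 24/w (Z(y, w) = -8/w + 32/w = 24/w)
I = 8634 (I = 8499 + 135 = 8634)
(-43822 + (-18290 + Z(-24, -82))*(4241 + 4684))*(-40593 + I) = (-43822 + (-18290 + 24/(-82))*(4241 + 4684))*(-40593 + 8634) = (-43822 + (-18290 + 24*(-1/82))*8925)*(-31959) = (-43822 + (-18290 - 12/41)*8925)*(-31959) = (-43822 - 749902/41*8925)*(-31959) = (-43822 - 6692875350/41)*(-31959) = -6694672052/41*(-31959) = 213955024109868/41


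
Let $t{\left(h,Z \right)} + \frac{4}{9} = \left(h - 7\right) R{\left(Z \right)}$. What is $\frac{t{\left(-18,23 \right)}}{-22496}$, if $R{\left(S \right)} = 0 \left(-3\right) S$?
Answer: $\frac{1}{50616} \approx 1.9757 \cdot 10^{-5}$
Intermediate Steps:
$R{\left(S \right)} = 0$ ($R{\left(S \right)} = 0 S = 0$)
$t{\left(h,Z \right)} = - \frac{4}{9}$ ($t{\left(h,Z \right)} = - \frac{4}{9} + \left(h - 7\right) 0 = - \frac{4}{9} + \left(-7 + h\right) 0 = - \frac{4}{9} + 0 = - \frac{4}{9}$)
$\frac{t{\left(-18,23 \right)}}{-22496} = - \frac{4}{9 \left(-22496\right)} = \left(- \frac{4}{9}\right) \left(- \frac{1}{22496}\right) = \frac{1}{50616}$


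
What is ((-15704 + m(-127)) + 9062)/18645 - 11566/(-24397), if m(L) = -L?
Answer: 11340323/90976413 ≈ 0.12465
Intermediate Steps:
((-15704 + m(-127)) + 9062)/18645 - 11566/(-24397) = ((-15704 - 1*(-127)) + 9062)/18645 - 11566/(-24397) = ((-15704 + 127) + 9062)*(1/18645) - 11566*(-1/24397) = (-15577 + 9062)*(1/18645) + 11566/24397 = -6515*1/18645 + 11566/24397 = -1303/3729 + 11566/24397 = 11340323/90976413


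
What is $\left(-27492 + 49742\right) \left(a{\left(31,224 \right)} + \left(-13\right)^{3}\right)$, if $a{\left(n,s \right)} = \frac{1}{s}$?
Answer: $- \frac{5474912875}{112} \approx -4.8883 \cdot 10^{7}$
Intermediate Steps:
$\left(-27492 + 49742\right) \left(a{\left(31,224 \right)} + \left(-13\right)^{3}\right) = \left(-27492 + 49742\right) \left(\frac{1}{224} + \left(-13\right)^{3}\right) = 22250 \left(\frac{1}{224} - 2197\right) = 22250 \left(- \frac{492127}{224}\right) = - \frac{5474912875}{112}$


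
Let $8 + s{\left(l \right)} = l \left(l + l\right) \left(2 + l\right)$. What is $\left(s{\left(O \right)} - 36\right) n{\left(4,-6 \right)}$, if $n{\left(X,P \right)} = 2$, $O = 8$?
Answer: $2472$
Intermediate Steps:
$s{\left(l \right)} = -8 + 2 l^{2} \left(2 + l\right)$ ($s{\left(l \right)} = -8 + l \left(l + l\right) \left(2 + l\right) = -8 + l 2 l \left(2 + l\right) = -8 + 2 l^{2} \left(2 + l\right)$)
$\left(s{\left(O \right)} - 36\right) n{\left(4,-6 \right)} = \left(\left(-8 + 2 \cdot 8^{3} + 4 \cdot 8^{2}\right) - 36\right) 2 = \left(\left(-8 + 2 \cdot 512 + 4 \cdot 64\right) - 36\right) 2 = \left(\left(-8 + 1024 + 256\right) - 36\right) 2 = \left(1272 - 36\right) 2 = 1236 \cdot 2 = 2472$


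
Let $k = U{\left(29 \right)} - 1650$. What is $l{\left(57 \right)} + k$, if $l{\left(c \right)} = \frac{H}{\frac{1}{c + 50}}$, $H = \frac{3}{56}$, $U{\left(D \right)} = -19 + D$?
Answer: $- \frac{91519}{56} \approx -1634.3$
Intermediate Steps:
$H = \frac{3}{56}$ ($H = 3 \cdot \frac{1}{56} = \frac{3}{56} \approx 0.053571$)
$k = -1640$ ($k = \left(-19 + 29\right) - 1650 = 10 - 1650 = -1640$)
$l{\left(c \right)} = \frac{75}{28} + \frac{3 c}{56}$ ($l{\left(c \right)} = \frac{3}{56 \frac{1}{c + 50}} = \frac{3}{56 \frac{1}{50 + c}} = \frac{3 \left(50 + c\right)}{56} = \frac{75}{28} + \frac{3 c}{56}$)
$l{\left(57 \right)} + k = \left(\frac{75}{28} + \frac{3}{56} \cdot 57\right) - 1640 = \left(\frac{75}{28} + \frac{171}{56}\right) - 1640 = \frac{321}{56} - 1640 = - \frac{91519}{56}$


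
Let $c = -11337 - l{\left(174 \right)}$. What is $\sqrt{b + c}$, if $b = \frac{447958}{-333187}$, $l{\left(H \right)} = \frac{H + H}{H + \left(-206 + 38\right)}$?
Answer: $\frac{i \sqrt{1265148963343901}}{333187} \approx 106.75 i$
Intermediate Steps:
$l{\left(H \right)} = \frac{2 H}{-168 + H}$ ($l{\left(H \right)} = \frac{2 H}{H - 168} = \frac{2 H}{-168 + H}$)
$c = -11395$ ($c = -11337 - 2 \cdot 174 \frac{1}{-168 + 174} = -11337 - 2 \cdot 174 \cdot \frac{1}{6} = -11337 - 58 = -11395$)
$b = - \frac{447958}{333187}$ ($b = 447958 \left(- \frac{1}{333187}\right) = - \frac{447958}{333187} \approx -1.3445$)
$\sqrt{b + c} = \sqrt{- \frac{447958}{333187} - 11395} = \sqrt{- \frac{3797113823}{333187}} = \frac{i \sqrt{1265148963343901}}{333187}$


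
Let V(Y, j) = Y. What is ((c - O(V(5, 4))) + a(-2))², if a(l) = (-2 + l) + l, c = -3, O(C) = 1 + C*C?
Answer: 1225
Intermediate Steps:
O(C) = 1 + C²
a(l) = -2 + 2*l
((c - O(V(5, 4))) + a(-2))² = ((-3 - (1 + 5²)) + (-2 + 2*(-2)))² = ((-3 - (1 + 25)) + (-2 - 4))² = ((-3 - 1*26) - 6)² = ((-3 - 26) - 6)² = (-29 - 6)² = (-35)² = 1225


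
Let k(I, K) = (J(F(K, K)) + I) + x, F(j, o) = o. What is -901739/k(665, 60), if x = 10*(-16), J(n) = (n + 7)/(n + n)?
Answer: -108208680/60667 ≈ -1783.7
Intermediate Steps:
J(n) = (7 + n)/(2*n) (J(n) = (7 + n)/((2*n)) = (7 + n)*(1/(2*n)) = (7 + n)/(2*n))
x = -160
k(I, K) = -160 + I + (7 + K)/(2*K) (k(I, K) = ((7 + K)/(2*K) + I) - 160 = (I + (7 + K)/(2*K)) - 160 = -160 + I + (7 + K)/(2*K))
-901739/k(665, 60) = -901739/(-319/2 + 665 + (7/2)/60) = -901739/(-319/2 + 665 + (7/2)*(1/60)) = -901739/(-319/2 + 665 + 7/120) = -901739/60667/120 = -901739*120/60667 = -108208680/60667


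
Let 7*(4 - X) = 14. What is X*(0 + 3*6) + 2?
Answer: 38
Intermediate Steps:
X = 2 (X = 4 - ⅐*14 = 4 - 2 = 2)
X*(0 + 3*6) + 2 = 2*(0 + 3*6) + 2 = 2*(0 + 18) + 2 = 2*18 + 2 = 36 + 2 = 38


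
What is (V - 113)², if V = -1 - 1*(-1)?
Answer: 12769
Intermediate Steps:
V = 0 (V = -1 + 1 = 0)
(V - 113)² = (0 - 113)² = (-113)² = 12769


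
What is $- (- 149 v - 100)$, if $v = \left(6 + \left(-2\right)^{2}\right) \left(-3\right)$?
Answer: $-4370$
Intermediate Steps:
$v = -30$ ($v = \left(6 + 4\right) \left(-3\right) = 10 \left(-3\right) = -30$)
$- (- 149 v - 100) = - (\left(-149\right) \left(-30\right) - 100) = - (4470 - 100) = \left(-1\right) 4370 = -4370$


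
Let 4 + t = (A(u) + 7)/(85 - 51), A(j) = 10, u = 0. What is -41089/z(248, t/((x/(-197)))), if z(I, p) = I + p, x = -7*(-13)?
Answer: -1068314/6645 ≈ -160.77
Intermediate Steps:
x = 91
t = -7/2 (t = -4 + (10 + 7)/(85 - 51) = -4 + 17/34 = -4 + 17*(1/34) = -4 + 1/2 = -7/2 ≈ -3.5000)
-41089/z(248, t/((x/(-197)))) = -41089/(248 - 7/(2*(91/(-197)))) = -41089/(248 - 7/(2*(91*(-1/197)))) = -41089/(248 - 7/(2*(-91/197))) = -41089/(248 - 7/2*(-197/91)) = -41089/(248 + 197/26) = -41089/6645/26 = -41089*26/6645 = -1068314/6645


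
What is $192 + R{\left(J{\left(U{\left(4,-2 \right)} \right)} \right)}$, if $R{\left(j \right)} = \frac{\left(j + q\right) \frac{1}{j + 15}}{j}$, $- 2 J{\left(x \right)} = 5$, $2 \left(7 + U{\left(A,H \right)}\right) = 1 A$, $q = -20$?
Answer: $\frac{4818}{25} \approx 192.72$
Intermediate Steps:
$U{\left(A,H \right)} = -7 + \frac{A}{2}$ ($U{\left(A,H \right)} = -7 + \frac{1 A}{2} = -7 + \frac{A}{2}$)
$J{\left(x \right)} = - \frac{5}{2}$ ($J{\left(x \right)} = \left(- \frac{1}{2}\right) 5 = - \frac{5}{2}$)
$R{\left(j \right)} = \frac{-20 + j}{j \left(15 + j\right)}$ ($R{\left(j \right)} = \frac{\left(j - 20\right) \frac{1}{j + 15}}{j} = \frac{\left(-20 + j\right) \frac{1}{15 + j}}{j} = \frac{\frac{1}{15 + j} \left(-20 + j\right)}{j} = \frac{-20 + j}{j \left(15 + j\right)}$)
$192 + R{\left(J{\left(U{\left(4,-2 \right)} \right)} \right)} = 192 + \frac{-20 - \frac{5}{2}}{\left(- \frac{5}{2}\right) \left(15 - \frac{5}{2}\right)} = 192 - \frac{2}{5} \frac{1}{\frac{25}{2}} \left(- \frac{45}{2}\right) = 192 - \frac{4}{125} \left(- \frac{45}{2}\right) = 192 + \frac{18}{25} = \frac{4818}{25}$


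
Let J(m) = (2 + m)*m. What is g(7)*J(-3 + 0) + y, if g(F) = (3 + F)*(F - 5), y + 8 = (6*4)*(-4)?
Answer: -44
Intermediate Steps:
J(m) = m*(2 + m)
y = -104 (y = -8 + (6*4)*(-4) = -8 + 24*(-4) = -8 - 96 = -104)
g(F) = (-5 + F)*(3 + F) (g(F) = (3 + F)*(-5 + F) = (-5 + F)*(3 + F))
g(7)*J(-3 + 0) + y = (-15 + 7**2 - 2*7)*((-3 + 0)*(2 + (-3 + 0))) - 104 = (-15 + 49 - 14)*(-3*(2 - 3)) - 104 = 20*(-3*(-1)) - 104 = 20*3 - 104 = 60 - 104 = -44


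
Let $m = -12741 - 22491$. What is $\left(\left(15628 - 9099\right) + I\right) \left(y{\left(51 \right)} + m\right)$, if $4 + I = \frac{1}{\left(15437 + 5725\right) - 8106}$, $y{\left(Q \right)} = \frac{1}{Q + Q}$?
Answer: $- \frac{306145592028863}{1331712} \approx -2.2989 \cdot 10^{8}$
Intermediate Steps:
$y{\left(Q \right)} = \frac{1}{2 Q}$
$m = -35232$ ($m = -12741 - 22491 = -35232$)
$I = - \frac{52223}{13056}$ ($I = -4 + \frac{1}{\left(15437 + 5725\right) - 8106} = -4 + \frac{1}{21162 - 8106} = -4 + \frac{1}{13056} = - \frac{52223}{13056} \approx -3.9999$)
$\left(\left(15628 - 9099\right) + I\right) \left(y{\left(51 \right)} + m\right) = \left(\left(15628 - 9099\right) - \frac{52223}{13056}\right) \left(\frac{1}{2 \cdot 51} - 35232\right) = \left(6529 - \frac{52223}{13056}\right) \left(\frac{1}{2} \cdot \frac{1}{51} - 35232\right) = \frac{85190401 \left(\frac{1}{102} - 35232\right)}{13056} = \frac{85190401}{13056} \left(- \frac{3593663}{102}\right) = - \frac{306145592028863}{1331712}$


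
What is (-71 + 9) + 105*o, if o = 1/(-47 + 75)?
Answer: -233/4 ≈ -58.250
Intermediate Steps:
o = 1/28 ≈ 0.035714
(-71 + 9) + 105*o = (-71 + 9) + 105*(1/28) = -62 + 15/4 = -233/4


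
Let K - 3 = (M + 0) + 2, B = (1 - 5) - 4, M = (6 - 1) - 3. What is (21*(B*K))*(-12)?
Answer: 14112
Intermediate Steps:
M = 2 (M = 5 - 3 = 2)
B = -8 (B = -4 - 4 = -8)
K = 7 (K = 3 + ((2 + 0) + 2) = 3 + (2 + 2) = 3 + 4 = 7)
(21*(B*K))*(-12) = (21*(-8*7))*(-12) = (21*(-56))*(-12) = -1176*(-12) = 14112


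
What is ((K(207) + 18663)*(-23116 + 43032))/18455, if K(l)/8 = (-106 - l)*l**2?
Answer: -2136493540428/18455 ≈ -1.1577e+8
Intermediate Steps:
K(l) = 8*l**2*(-106 - l) (K(l) = 8*((-106 - l)*l**2) = 8*(l**2*(-106 - l)) = 8*l**2*(-106 - l))
((K(207) + 18663)*(-23116 + 43032))/18455 = ((8*207**2*(-106 - 1*207) + 18663)*(-23116 + 43032))/18455 = ((8*42849*(-106 - 207) + 18663)*19916)*(1/18455) = ((8*42849*(-313) + 18663)*19916)*(1/18455) = ((-107293896 + 18663)*19916)*(1/18455) = -107275233*19916*(1/18455) = -2136493540428*1/18455 = -2136493540428/18455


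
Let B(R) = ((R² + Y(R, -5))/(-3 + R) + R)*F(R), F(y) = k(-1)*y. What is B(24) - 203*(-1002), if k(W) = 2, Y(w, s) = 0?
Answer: 1441122/7 ≈ 2.0587e+5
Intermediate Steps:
F(y) = 2*y
B(R) = 2*R*(R + R²/(-3 + R)) (B(R) = ((R² + 0)/(-3 + R) + R)*(2*R) = (R²/(-3 + R) + R)*(2*R) = (R + R²/(-3 + R))*(2*R) = 2*R*(R + R²/(-3 + R)))
B(24) - 203*(-1002) = 24²*(-6 + 4*24)/(-3 + 24) - 203*(-1002) = 576*(-6 + 96)/21 + 203406 = 576*(1/21)*90 + 203406 = 17280/7 + 203406 = 1441122/7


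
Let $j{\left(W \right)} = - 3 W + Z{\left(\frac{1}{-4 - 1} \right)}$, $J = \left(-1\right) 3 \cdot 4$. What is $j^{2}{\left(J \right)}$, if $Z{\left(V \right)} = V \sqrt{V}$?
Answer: $\frac{\left(900 - i \sqrt{5}\right)^{2}}{625} \approx 1296.0 - 6.4399 i$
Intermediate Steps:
$Z{\left(V \right)} = V^{\frac{3}{2}}$
$J = -12$ ($J = \left(-3\right) 4 = -12$)
$j{\left(W \right)} = - 3 W - \frac{i \sqrt{5}}{25}$ ($j{\left(W \right)} = - 3 W + \left(\frac{1}{-4 - 1}\right)^{\frac{3}{2}} = - 3 W + \left(\frac{1}{-5}\right)^{\frac{3}{2}} = - 3 W + \left(- \frac{1}{5}\right)^{\frac{3}{2}} = - 3 W - \frac{i \sqrt{5}}{25}$)
$j^{2}{\left(J \right)} = \left(\left(-3\right) \left(-12\right) - \frac{i \sqrt{5}}{25}\right)^{2} = \left(36 - \frac{i \sqrt{5}}{25}\right)^{2}$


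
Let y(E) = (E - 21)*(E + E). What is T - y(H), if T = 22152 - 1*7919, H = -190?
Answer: -65947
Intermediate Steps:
T = 14233 (T = 22152 - 7919 = 14233)
y(E) = 2*E*(-21 + E) (y(E) = (-21 + E)*(2*E) = 2*E*(-21 + E))
T - y(H) = 14233 - 2*(-190)*(-21 - 190) = 14233 - 2*(-190)*(-211) = 14233 - 1*80180 = 14233 - 80180 = -65947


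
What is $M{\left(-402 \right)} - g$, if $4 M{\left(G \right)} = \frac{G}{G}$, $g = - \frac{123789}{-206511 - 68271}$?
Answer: $- \frac{36729}{183188} \approx -0.2005$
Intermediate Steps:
$g = \frac{41263}{91594}$ ($g = - \frac{123789}{-274782} = \left(-123789\right) \left(- \frac{1}{274782}\right) = \frac{41263}{91594} \approx 0.4505$)
$M{\left(G \right)} = \frac{1}{4}$ ($M{\left(G \right)} = \frac{G \frac{1}{G}}{4} = \frac{1}{4} \cdot 1 = \frac{1}{4}$)
$M{\left(-402 \right)} - g = \frac{1}{4} - \frac{41263}{91594} = - \frac{36729}{183188}$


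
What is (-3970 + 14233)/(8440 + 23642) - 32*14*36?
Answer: -172469411/10694 ≈ -16128.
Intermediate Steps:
(-3970 + 14233)/(8440 + 23642) - 32*14*36 = 10263/32082 - 448*36 = 10263*(1/32082) - 1*16128 = 3421/10694 - 16128 = -172469411/10694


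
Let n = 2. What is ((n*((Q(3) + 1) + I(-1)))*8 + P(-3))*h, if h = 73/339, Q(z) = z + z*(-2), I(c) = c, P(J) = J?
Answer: -1241/113 ≈ -10.982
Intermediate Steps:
Q(z) = -z (Q(z) = z - 2*z = -z)
h = 73/339 (h = 73*(1/339) = 73/339 ≈ 0.21534)
((n*((Q(3) + 1) + I(-1)))*8 + P(-3))*h = ((2*((-1*3 + 1) - 1))*8 - 3)*(73/339) = ((2*((-3 + 1) - 1))*8 - 3)*(73/339) = ((2*(-2 - 1))*8 - 3)*(73/339) = ((2*(-3))*8 - 3)*(73/339) = (-6*8 - 3)*(73/339) = (-48 - 3)*(73/339) = -51*73/339 = -1241/113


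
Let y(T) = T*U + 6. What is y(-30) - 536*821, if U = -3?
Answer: -439960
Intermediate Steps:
y(T) = 6 - 3*T (y(T) = T*(-3) + 6 = -3*T + 6 = 6 - 3*T)
y(-30) - 536*821 = (6 - 3*(-30)) - 536*821 = (6 + 90) - 440056 = 96 - 440056 = -439960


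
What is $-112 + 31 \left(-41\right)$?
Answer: $-1383$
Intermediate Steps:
$-112 + 31 \left(-41\right) = -112 - 1271 = -1383$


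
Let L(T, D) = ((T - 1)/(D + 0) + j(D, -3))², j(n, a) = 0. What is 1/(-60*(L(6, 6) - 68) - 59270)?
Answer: -3/165695 ≈ -1.8106e-5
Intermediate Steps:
L(T, D) = (-1 + T)²/D² (L(T, D) = ((T - 1)/(D + 0) + 0)² = ((-1 + T)/D + 0)² = ((-1 + T)/D)² = (-1 + T)²/D²)
1/(-60*(L(6, 6) - 68) - 59270) = 1/(-60*((-1 + 6)²/6² - 68) - 59270) = 1/(-60*((1/36)*5² - 68) - 59270) = 1/(-60*((1/36)*25 - 68) - 59270) = 1/(-60*(25/36 - 68) - 59270) = 1/(-60*(-2423/36) - 59270) = 1/(12115/3 - 59270) = 1/(-165695/3) = -3/165695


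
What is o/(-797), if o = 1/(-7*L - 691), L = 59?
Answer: 1/879888 ≈ 1.1365e-6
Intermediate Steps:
o = -1/1104 (o = 1/(-7*59 - 691) = 1/(-413 - 691) = 1/(-1104) = -1/1104 ≈ -0.00090580)
o/(-797) = -1/1104/(-797) = -1/1104*(-1/797) = 1/879888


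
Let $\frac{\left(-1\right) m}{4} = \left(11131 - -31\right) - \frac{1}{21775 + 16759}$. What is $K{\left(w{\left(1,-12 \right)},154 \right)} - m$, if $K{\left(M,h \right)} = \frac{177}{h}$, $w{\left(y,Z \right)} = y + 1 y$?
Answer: $\frac{132479294415}{2967118} \approx 44649.0$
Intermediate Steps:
$w{\left(y,Z \right)} = 2 y$ ($w{\left(y,Z \right)} = y + y = 2 y$)
$m = - \frac{860233014}{19267}$ ($m = - 4 \left(\left(11131 - -31\right) - \frac{1}{21775 + 16759}\right) = - 4 \left(\left(11131 + 31\right) - \frac{1}{38534}\right) = - 4 \left(11162 - \frac{1}{38534}\right) = \left(-4\right) \frac{430116507}{38534} = - \frac{860233014}{19267} \approx -44648.0$)
$K{\left(w{\left(1,-12 \right)},154 \right)} - m = \frac{177}{154} - - \frac{860233014}{19267} = 177 \cdot \frac{1}{154} + \frac{860233014}{19267} = \frac{177}{154} + \frac{860233014}{19267} = \frac{132479294415}{2967118}$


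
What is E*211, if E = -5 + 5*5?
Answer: 4220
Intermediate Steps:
E = 20 (E = -5 + 25 = 20)
E*211 = 20*211 = 4220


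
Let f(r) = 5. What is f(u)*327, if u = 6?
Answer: 1635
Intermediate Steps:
f(u)*327 = 5*327 = 1635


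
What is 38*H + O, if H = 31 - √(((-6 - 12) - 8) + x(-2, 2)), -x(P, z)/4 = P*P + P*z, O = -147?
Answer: 1031 - 38*I*√26 ≈ 1031.0 - 193.76*I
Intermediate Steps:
x(P, z) = -4*P² - 4*P*z (x(P, z) = -4*(P*P + P*z) = -4*(P² + P*z) = -4*P² - 4*P*z)
H = 31 - I*√26 (H = 31 - √(((-6 - 12) - 8) - 4*(-2)*(-2 + 2)) = 31 - √((-18 - 8) - 4*(-2)*0) = 31 - √(-26 + 0) = 31 - √(-26) = 31 - I*√26 ≈ 31.0 - 5.099*I)
38*H + O = 38*(31 - I*√26) - 147 = (1178 - 38*I*√26) - 147 = 1031 - 38*I*√26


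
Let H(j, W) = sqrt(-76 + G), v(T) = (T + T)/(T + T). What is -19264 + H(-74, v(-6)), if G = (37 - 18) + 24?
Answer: -19264 + I*sqrt(33) ≈ -19264.0 + 5.7446*I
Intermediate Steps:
v(T) = 1 (v(T) = (2*T)/((2*T)) = (2*T)*(1/(2*T)) = 1)
G = 43 (G = 19 + 24 = 43)
H(j, W) = I*sqrt(33) (H(j, W) = sqrt(-76 + 43) = sqrt(-33) = I*sqrt(33))
-19264 + H(-74, v(-6)) = -19264 + I*sqrt(33)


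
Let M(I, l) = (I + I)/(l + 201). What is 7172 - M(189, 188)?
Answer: 2789530/389 ≈ 7171.0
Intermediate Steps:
M(I, l) = 2*I/(201 + l) (M(I, l) = (2*I)/(201 + l) = 2*I/(201 + l))
7172 - M(189, 188) = 7172 - 2*189/(201 + 188) = 7172 - 2*189/389 = 7172 - 1*378/389 = 7172 - 378/389 = 2789530/389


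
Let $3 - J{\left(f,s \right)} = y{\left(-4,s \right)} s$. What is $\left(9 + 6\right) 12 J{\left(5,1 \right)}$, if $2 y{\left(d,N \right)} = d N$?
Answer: $900$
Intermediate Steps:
$y{\left(d,N \right)} = \frac{N d}{2}$ ($y{\left(d,N \right)} = \frac{d N}{2} = \frac{N d}{2}$)
$J{\left(f,s \right)} = 3 + 2 s^{2}$ ($J{\left(f,s \right)} = 3 - \frac{1}{2} s \left(-4\right) s = 3 - - 2 s s = 3 - - 2 s^{2} = 3 + 2 s^{2}$)
$\left(9 + 6\right) 12 J{\left(5,1 \right)} = \left(9 + 6\right) 12 \left(3 + 2 \cdot 1^{2}\right) = 15 \cdot 12 \left(3 + 2 \cdot 1\right) = 180 \left(3 + 2\right) = 180 \cdot 5 = 900$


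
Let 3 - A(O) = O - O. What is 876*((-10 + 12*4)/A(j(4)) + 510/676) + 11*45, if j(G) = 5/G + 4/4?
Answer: 2070569/169 ≈ 12252.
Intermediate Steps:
j(G) = 1 + 5/G (j(G) = 5/G + 4*(1/4) = 5/G + 1 = 1 + 5/G)
A(O) = 3 (A(O) = 3 - (O - O) = 3 - 1*0 = 3 + 0 = 3)
876*((-10 + 12*4)/A(j(4)) + 510/676) + 11*45 = 876*((-10 + 12*4)/3 + 510/676) + 11*45 = 876*((-10 + 48)*(1/3) + 510*(1/676)) + 495 = 876*(38*(1/3) + 255/338) + 495 = 876*(38/3 + 255/338) + 495 = 876*(13609/1014) + 495 = 1986914/169 + 495 = 2070569/169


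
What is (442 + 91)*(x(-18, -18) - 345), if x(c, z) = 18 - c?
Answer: -164697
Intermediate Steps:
(442 + 91)*(x(-18, -18) - 345) = (442 + 91)*((18 - 1*(-18)) - 345) = 533*((18 + 18) - 345) = 533*(36 - 345) = 533*(-309) = -164697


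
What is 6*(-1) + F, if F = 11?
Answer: 5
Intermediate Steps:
6*(-1) + F = 6*(-1) + 11 = -6 + 11 = 5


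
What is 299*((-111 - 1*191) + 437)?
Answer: 40365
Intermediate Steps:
299*((-111 - 1*191) + 437) = 299*((-111 - 191) + 437) = 299*(-302 + 437) = 299*135 = 40365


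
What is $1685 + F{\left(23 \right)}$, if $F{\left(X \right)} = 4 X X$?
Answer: $3801$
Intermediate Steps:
$F{\left(X \right)} = 4 X^{2}$
$1685 + F{\left(23 \right)} = 1685 + 4 \cdot 23^{2} = 1685 + 4 \cdot 529 = 1685 + 2116 = 3801$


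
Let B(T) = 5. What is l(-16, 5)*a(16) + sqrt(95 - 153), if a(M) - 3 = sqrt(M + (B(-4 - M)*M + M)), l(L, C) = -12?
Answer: -36 - 48*sqrt(7) + I*sqrt(58) ≈ -163.0 + 7.6158*I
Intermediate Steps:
a(M) = 3 + sqrt(7)*sqrt(M) (a(M) = 3 + sqrt(M + (5*M + M)) = 3 + sqrt(M + 6*M) = 3 + sqrt(7*M) = 3 + sqrt(7)*sqrt(M))
l(-16, 5)*a(16) + sqrt(95 - 153) = -12*(3 + sqrt(7)*sqrt(16)) + sqrt(95 - 153) = -12*(3 + sqrt(7)*4) + sqrt(-58) = -12*(3 + 4*sqrt(7)) + I*sqrt(58) = (-36 - 48*sqrt(7)) + I*sqrt(58) = -36 - 48*sqrt(7) + I*sqrt(58)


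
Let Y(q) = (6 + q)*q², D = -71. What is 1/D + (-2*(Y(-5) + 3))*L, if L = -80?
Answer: 318079/71 ≈ 4480.0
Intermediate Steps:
Y(q) = q²*(6 + q)
1/D + (-2*(Y(-5) + 3))*L = 1/(-71) - 2*((-5)²*(6 - 5) + 3)*(-80) = -1/71 - 2*(25*1 + 3)*(-80) = -1/71 - 2*(25 + 3)*(-80) = -1/71 - 2*28*(-80) = -1/71 - 56*(-80) = -1/71 + 4480 = 318079/71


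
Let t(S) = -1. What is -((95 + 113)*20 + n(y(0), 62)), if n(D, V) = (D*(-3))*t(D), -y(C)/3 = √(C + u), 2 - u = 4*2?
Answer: -4160 + 9*I*√6 ≈ -4160.0 + 22.045*I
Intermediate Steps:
u = -6 (u = 2 - 4*2 = 2 - 1*8 = 2 - 8 = -6)
y(C) = -3*√(-6 + C) (y(C) = -3*√(C - 6) = -3*√(-6 + C))
n(D, V) = 3*D (n(D, V) = (D*(-3))*(-1) = -3*D*(-1) = 3*D)
-((95 + 113)*20 + n(y(0), 62)) = -((95 + 113)*20 + 3*(-3*√(-6 + 0))) = -(208*20 + 3*(-3*I*√6)) = -(4160 + 3*(-3*I*√6)) = -(4160 - 9*I*√6) = -4160 + 9*I*√6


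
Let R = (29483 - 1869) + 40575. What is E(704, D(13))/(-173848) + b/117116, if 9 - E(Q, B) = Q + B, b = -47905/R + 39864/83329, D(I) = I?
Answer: 5351470913853857/1314660908028087916 ≈ 0.0040706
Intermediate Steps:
R = 68189 (R = 27614 + 40575 = 68189)
b = -115780859/516556471 (b = -47905/68189 + 39864/83329 = -47905*1/68189 + 39864*(1/83329) = -4355/6199 + 39864/83329 = -115780859/516556471 ≈ -0.22414)
E(Q, B) = 9 - B - Q (E(Q, B) = 9 - (Q + B) = 9 - (B + Q) = 9 + (-B - Q) = 9 - B - Q)
E(704, D(13))/(-173848) + b/117116 = (9 - 1*13 - 1*704)/(-173848) - 115780859/516556471/117116 = (9 - 13 - 704)*(-1/173848) - 115780859/516556471*1/117116 = -708*(-1/173848) - 115780859/60497027657636 = 177/43462 - 115780859/60497027657636 = 5351470913853857/1314660908028087916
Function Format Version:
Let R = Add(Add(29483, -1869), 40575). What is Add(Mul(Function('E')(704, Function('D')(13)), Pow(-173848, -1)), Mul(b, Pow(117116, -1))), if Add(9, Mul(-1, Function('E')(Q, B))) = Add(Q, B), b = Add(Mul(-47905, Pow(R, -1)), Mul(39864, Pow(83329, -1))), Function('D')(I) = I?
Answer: Rational(5351470913853857, 1314660908028087916) ≈ 0.0040706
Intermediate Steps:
R = 68189 (R = Add(27614, 40575) = 68189)
b = Rational(-115780859, 516556471) (b = Add(Mul(-47905, Pow(68189, -1)), Mul(39864, Pow(83329, -1))) = Add(Mul(-47905, Rational(1, 68189)), Mul(39864, Rational(1, 83329))) = Add(Rational(-4355, 6199), Rational(39864, 83329)) = Rational(-115780859, 516556471) ≈ -0.22414)
Function('E')(Q, B) = Add(9, Mul(-1, B), Mul(-1, Q)) (Function('E')(Q, B) = Add(9, Mul(-1, Add(Q, B))) = Add(9, Mul(-1, Add(B, Q))) = Add(9, Add(Mul(-1, B), Mul(-1, Q))) = Add(9, Mul(-1, B), Mul(-1, Q)))
Add(Mul(Function('E')(704, Function('D')(13)), Pow(-173848, -1)), Mul(b, Pow(117116, -1))) = Add(Mul(Add(9, Mul(-1, 13), Mul(-1, 704)), Pow(-173848, -1)), Mul(Rational(-115780859, 516556471), Pow(117116, -1))) = Add(Mul(Add(9, -13, -704), Rational(-1, 173848)), Mul(Rational(-115780859, 516556471), Rational(1, 117116))) = Add(Mul(-708, Rational(-1, 173848)), Rational(-115780859, 60497027657636)) = Add(Rational(177, 43462), Rational(-115780859, 60497027657636)) = Rational(5351470913853857, 1314660908028087916)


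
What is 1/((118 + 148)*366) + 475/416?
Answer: 11561129/10125024 ≈ 1.1418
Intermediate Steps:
1/((118 + 148)*366) + 475/416 = (1/366)/266 + 475*(1/416) = (1/266)*(1/366) + 475/416 = 1/97356 + 475/416 = 11561129/10125024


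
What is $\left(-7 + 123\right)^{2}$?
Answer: $13456$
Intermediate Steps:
$\left(-7 + 123\right)^{2} = 116^{2} = 13456$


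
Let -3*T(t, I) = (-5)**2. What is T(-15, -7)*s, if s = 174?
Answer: -1450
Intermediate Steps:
T(t, I) = -25/3 (T(t, I) = -1/3*(-5)**2 = -1/3*25 = -25/3)
T(-15, -7)*s = -25/3*174 = -1450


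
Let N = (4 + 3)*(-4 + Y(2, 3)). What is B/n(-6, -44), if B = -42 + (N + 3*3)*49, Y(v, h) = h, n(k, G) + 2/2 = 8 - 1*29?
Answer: -28/11 ≈ -2.5455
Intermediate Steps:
n(k, G) = -22 (n(k, G) = -1 + (8 - 1*29) = -1 + (8 - 29) = -1 - 21 = -22)
N = -7 (N = (4 + 3)*(-4 + 3) = 7*(-1) = -7)
B = 56 (B = -42 + (-7 + 3*3)*49 = -42 + (-7 + 9)*49 = -42 + 2*49 = -42 + 98 = 56)
B/n(-6, -44) = 56/(-22) = 56*(-1/22) = -28/11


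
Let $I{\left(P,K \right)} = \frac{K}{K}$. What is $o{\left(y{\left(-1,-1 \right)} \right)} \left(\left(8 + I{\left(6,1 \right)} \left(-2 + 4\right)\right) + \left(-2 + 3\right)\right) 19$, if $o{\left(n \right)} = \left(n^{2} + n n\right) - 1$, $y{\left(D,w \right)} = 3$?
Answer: $3553$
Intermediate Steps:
$I{\left(P,K \right)} = 1$
$o{\left(n \right)} = -1 + 2 n^{2}$ ($o{\left(n \right)} = \left(n^{2} + n^{2}\right) - 1 = 2 n^{2} - 1 = -1 + 2 n^{2}$)
$o{\left(y{\left(-1,-1 \right)} \right)} \left(\left(8 + I{\left(6,1 \right)} \left(-2 + 4\right)\right) + \left(-2 + 3\right)\right) 19 = \left(-1 + 2 \cdot 3^{2}\right) \left(\left(8 + 1 \left(-2 + 4\right)\right) + \left(-2 + 3\right)\right) 19 = \left(-1 + 2 \cdot 9\right) \left(\left(8 + 1 \cdot 2\right) + 1\right) 19 = \left(-1 + 18\right) \left(\left(8 + 2\right) + 1\right) 19 = 17 \left(10 + 1\right) 19 = 17 \cdot 11 \cdot 19 = 187 \cdot 19 = 3553$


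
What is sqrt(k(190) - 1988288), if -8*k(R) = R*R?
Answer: I*sqrt(7971202)/2 ≈ 1411.7*I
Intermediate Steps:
k(R) = -R**2/8 (k(R) = -R*R/8 = -R**2/8)
sqrt(k(190) - 1988288) = sqrt(-1/8*190**2 - 1988288) = sqrt(-1/8*36100 - 1988288) = sqrt(-9025/2 - 1988288) = sqrt(-3985601/2) = I*sqrt(7971202)/2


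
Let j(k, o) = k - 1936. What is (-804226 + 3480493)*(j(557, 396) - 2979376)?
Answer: -7977296241585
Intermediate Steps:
j(k, o) = -1936 + k
(-804226 + 3480493)*(j(557, 396) - 2979376) = (-804226 + 3480493)*((-1936 + 557) - 2979376) = 2676267*(-1379 - 2979376) = 2676267*(-2980755) = -7977296241585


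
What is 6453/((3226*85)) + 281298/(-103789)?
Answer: -76464974163/28459981690 ≈ -2.6868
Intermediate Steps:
6453/((3226*85)) + 281298/(-103789) = 6453/274210 + 281298*(-1/103789) = 6453*(1/274210) - 281298/103789 = 6453/274210 - 281298/103789 = -76464974163/28459981690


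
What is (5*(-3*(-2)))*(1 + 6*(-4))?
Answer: -690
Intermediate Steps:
(5*(-3*(-2)))*(1 + 6*(-4)) = (5*6)*(1 - 24) = 30*(-23) = -690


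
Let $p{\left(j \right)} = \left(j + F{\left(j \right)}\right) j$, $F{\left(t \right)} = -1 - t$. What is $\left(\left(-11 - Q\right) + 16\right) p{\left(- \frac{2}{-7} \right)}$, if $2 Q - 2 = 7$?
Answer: $- \frac{1}{7} \approx -0.14286$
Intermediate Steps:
$Q = \frac{9}{2}$ ($Q = 1 + \frac{1}{2} \cdot 7 = 1 + \frac{7}{2} = \frac{9}{2} \approx 4.5$)
$p{\left(j \right)} = - j$ ($p{\left(j \right)} = \left(j - \left(1 + j\right)\right) j = - j$)
$\left(\left(-11 - Q\right) + 16\right) p{\left(- \frac{2}{-7} \right)} = \left(\left(-11 - \frac{9}{2}\right) + 16\right) \left(- \frac{-2}{-7}\right) = \left(\left(-11 - \frac{9}{2}\right) + 16\right) \left(- \frac{\left(-2\right) \left(-1\right)}{7}\right) = \left(- \frac{31}{2} + 16\right) \left(\left(-1\right) \frac{2}{7}\right) = \frac{1}{2} \left(- \frac{2}{7}\right) = - \frac{1}{7}$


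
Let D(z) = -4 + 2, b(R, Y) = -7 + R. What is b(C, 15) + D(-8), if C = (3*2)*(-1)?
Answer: -15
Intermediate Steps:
C = -6 (C = 6*(-1) = -6)
D(z) = -2
b(C, 15) + D(-8) = (-7 - 6) - 2 = -13 - 2 = -15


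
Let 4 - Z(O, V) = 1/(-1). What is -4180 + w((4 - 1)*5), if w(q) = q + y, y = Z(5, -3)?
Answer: -4160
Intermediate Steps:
Z(O, V) = 5 (Z(O, V) = 4 - 1/(-1) = 4 - 1*(-1) = 4 + 1 = 5)
y = 5
w(q) = 5 + q (w(q) = q + 5 = 5 + q)
-4180 + w((4 - 1)*5) = -4180 + (5 + (4 - 1)*5) = -4180 + (5 + 3*5) = -4180 + (5 + 15) = -4180 + 20 = -4160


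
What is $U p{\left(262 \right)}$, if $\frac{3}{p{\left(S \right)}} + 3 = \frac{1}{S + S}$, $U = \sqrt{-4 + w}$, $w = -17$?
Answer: $- \frac{1572 i \sqrt{21}}{1571} \approx - 4.5855 i$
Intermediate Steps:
$U = i \sqrt{21}$ ($U = \sqrt{-4 - 17} = \sqrt{-21} = i \sqrt{21} \approx 4.5826 i$)
$p{\left(S \right)} = \frac{3}{-3 + \frac{1}{2 S}}$ ($p{\left(S \right)} = \frac{3}{-3 + \frac{1}{S + S}} = \frac{3}{-3 + \frac{1}{2 S}}$)
$U p{\left(262 \right)} = i \sqrt{21} \left(\left(-6\right) 262 \frac{1}{-1 + 6 \cdot 262}\right) = i \sqrt{21} \left(\left(-6\right) 262 \frac{1}{-1 + 1572}\right) = i \sqrt{21} \left(\left(-6\right) 262 \cdot \frac{1}{1571}\right) = i \sqrt{21} \left(- \frac{1572}{1571}\right) = - \frac{1572 i \sqrt{21}}{1571}$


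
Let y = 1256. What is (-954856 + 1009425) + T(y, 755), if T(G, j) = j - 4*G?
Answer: 50300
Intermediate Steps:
(-954856 + 1009425) + T(y, 755) = (-954856 + 1009425) + (755 - 4*1256) = 54569 + (755 - 5024) = 54569 - 4269 = 50300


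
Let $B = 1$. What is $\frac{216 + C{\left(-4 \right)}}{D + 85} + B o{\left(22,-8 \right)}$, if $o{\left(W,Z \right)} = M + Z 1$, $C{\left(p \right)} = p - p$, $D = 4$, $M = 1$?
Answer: $- \frac{407}{89} \approx -4.573$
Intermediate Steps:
$C{\left(p \right)} = 0$
$o{\left(W,Z \right)} = 1 + Z$ ($o{\left(W,Z \right)} = 1 + Z 1 = 1 + Z$)
$\frac{216 + C{\left(-4 \right)}}{D + 85} + B o{\left(22,-8 \right)} = \frac{216 + 0}{4 + 85} + 1 \left(1 - 8\right) = \frac{216}{89} + 1 \left(-7\right) = 216 \cdot \frac{1}{89} - 7 = \frac{216}{89} - 7 = - \frac{407}{89}$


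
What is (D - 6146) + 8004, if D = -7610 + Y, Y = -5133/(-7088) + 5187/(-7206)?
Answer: -48964944219/8512688 ≈ -5752.0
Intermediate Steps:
Y = 37157/8512688 (Y = -5133*(-1/7088) + 5187*(-1/7206) = 5133/7088 - 1729/2402 = 37157/8512688 ≈ 0.0043649)
D = -64781518523/8512688 (D = -7610 + 37157/8512688 = -64781518523/8512688 ≈ -7610.0)
(D - 6146) + 8004 = (-64781518523/8512688 - 6146) + 8004 = -117100498971/8512688 + 8004 = -48964944219/8512688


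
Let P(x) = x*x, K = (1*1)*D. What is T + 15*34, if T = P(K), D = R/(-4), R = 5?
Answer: 8185/16 ≈ 511.56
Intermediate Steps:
D = -5/4 (D = 5/(-4) = 5*(-¼) = -5/4 ≈ -1.2500)
K = -5/4 (K = (1*1)*(-5/4) = 1*(-5/4) = -5/4 ≈ -1.2500)
P(x) = x²
T = 25/16 (T = (-5/4)² = 25/16 ≈ 1.5625)
T + 15*34 = 25/16 + 15*34 = 25/16 + 510 = 8185/16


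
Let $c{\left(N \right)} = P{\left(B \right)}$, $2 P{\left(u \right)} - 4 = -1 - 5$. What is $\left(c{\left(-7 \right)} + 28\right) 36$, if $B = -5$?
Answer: $972$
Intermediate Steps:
$P{\left(u \right)} = -1$ ($P{\left(u \right)} = 2 + \frac{-1 - 5}{2} = 2 + \frac{1}{2} \left(-6\right) = 2 - 3 = -1$)
$c{\left(N \right)} = -1$
$\left(c{\left(-7 \right)} + 28\right) 36 = \left(-1 + 28\right) 36 = 27 \cdot 36 = 972$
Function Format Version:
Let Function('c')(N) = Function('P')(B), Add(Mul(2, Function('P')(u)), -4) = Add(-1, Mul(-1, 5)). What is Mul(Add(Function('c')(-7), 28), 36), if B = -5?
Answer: 972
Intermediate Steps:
Function('P')(u) = -1 (Function('P')(u) = Add(2, Mul(Rational(1, 2), Add(-1, Mul(-1, 5)))) = Add(2, Mul(Rational(1, 2), Add(-1, -5))) = Add(2, Mul(Rational(1, 2), -6)) = Add(2, -3) = -1)
Function('c')(N) = -1
Mul(Add(Function('c')(-7), 28), 36) = Mul(Add(-1, 28), 36) = Mul(27, 36) = 972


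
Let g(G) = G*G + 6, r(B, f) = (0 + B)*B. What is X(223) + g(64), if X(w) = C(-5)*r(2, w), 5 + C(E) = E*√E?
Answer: 4082 - 20*I*√5 ≈ 4082.0 - 44.721*I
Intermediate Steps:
C(E) = -5 + E^(3/2) (C(E) = -5 + E*√E = -5 + E^(3/2))
r(B, f) = B² (r(B, f) = B*B = B²)
g(G) = 6 + G² (g(G) = G² + 6 = 6 + G²)
X(w) = -20 - 20*I*√5 (X(w) = (-5 + (-5)^(3/2))*2² = (-5 - 5*I*√5)*4 = -20 - 20*I*√5)
X(223) + g(64) = (-20 - 20*I*√5) + (6 + 64²) = (-20 - 20*I*√5) + (6 + 4096) = (-20 - 20*I*√5) + 4102 = 4082 - 20*I*√5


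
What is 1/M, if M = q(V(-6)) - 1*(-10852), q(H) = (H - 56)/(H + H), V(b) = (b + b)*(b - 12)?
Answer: 27/293014 ≈ 9.2146e-5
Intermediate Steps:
V(b) = 2*b*(-12 + b) (V(b) = (2*b)*(-12 + b) = 2*b*(-12 + b))
q(H) = (-56 + H)/(2*H) (q(H) = (-56 + H)/((2*H)) = (-56 + H)*(1/(2*H)) = (-56 + H)/(2*H))
M = 293014/27 (M = (-56 + 2*(-6)*(-12 - 6))/(2*((2*(-6)*(-12 - 6)))) - 1*(-10852) = (-56 + 2*(-6)*(-18))/(2*((2*(-6)*(-18)))) + 10852 = (½)*(-56 + 216)/216 + 10852 = (½)*(1/216)*160 + 10852 = 10/27 + 10852 = 293014/27 ≈ 10852.)
1/M = 1/(293014/27) = 27/293014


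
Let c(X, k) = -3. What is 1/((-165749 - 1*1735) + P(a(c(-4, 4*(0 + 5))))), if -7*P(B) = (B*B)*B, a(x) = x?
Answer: -7/1172361 ≈ -5.9709e-6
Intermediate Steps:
P(B) = -B³/7 (P(B) = -B*B*B/7 = -B²*B/7 = -B³/7)
1/((-165749 - 1*1735) + P(a(c(-4, 4*(0 + 5))))) = 1/((-165749 - 1*1735) - ⅐*(-3)³) = 1/((-165749 - 1735) - ⅐*(-27)) = 1/(-167484 + 27/7) = 1/(-1172361/7) = -7/1172361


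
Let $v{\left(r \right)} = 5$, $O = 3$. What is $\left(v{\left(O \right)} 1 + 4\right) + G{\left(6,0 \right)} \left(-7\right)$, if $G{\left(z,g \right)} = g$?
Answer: $9$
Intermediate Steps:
$\left(v{\left(O \right)} 1 + 4\right) + G{\left(6,0 \right)} \left(-7\right) = \left(5 \cdot 1 + 4\right) + 0 \left(-7\right) = \left(5 + 4\right) + 0 = 9 + 0 = 9$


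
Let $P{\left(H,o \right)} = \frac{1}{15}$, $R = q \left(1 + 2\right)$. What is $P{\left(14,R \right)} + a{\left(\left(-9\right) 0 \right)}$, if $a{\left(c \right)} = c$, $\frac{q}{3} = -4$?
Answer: $\frac{1}{15} \approx 0.066667$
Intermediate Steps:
$q = -12$ ($q = 3 \left(-4\right) = -12$)
$R = -36$ ($R = - 12 \left(1 + 2\right) = \left(-12\right) 3 = -36$)
$P{\left(H,o \right)} = \frac{1}{15}$
$P{\left(14,R \right)} + a{\left(\left(-9\right) 0 \right)} = \frac{1}{15} - 0 = \frac{1}{15} + 0 = \frac{1}{15}$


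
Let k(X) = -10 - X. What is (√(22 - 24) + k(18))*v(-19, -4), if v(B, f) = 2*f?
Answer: 224 - 8*I*√2 ≈ 224.0 - 11.314*I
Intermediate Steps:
(√(22 - 24) + k(18))*v(-19, -4) = (√(22 - 24) + (-10 - 1*18))*(2*(-4)) = (√(-2) + (-10 - 18))*(-8) = (I*√2 - 28)*(-8) = (-28 + I*√2)*(-8) = 224 - 8*I*√2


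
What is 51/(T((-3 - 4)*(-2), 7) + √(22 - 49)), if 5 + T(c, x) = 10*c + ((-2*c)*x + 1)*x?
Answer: -6970/168103 - 17*I*√3/168103 ≈ -0.041463 - 0.00017516*I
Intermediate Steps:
T(c, x) = -5 + 10*c + x*(1 - 2*c*x) (T(c, x) = -5 + (10*c + ((-2*c)*x + 1)*x) = -5 + (10*c + (-2*c*x + 1)*x) = -5 + (10*c + (1 - 2*c*x)*x) = -5 + (10*c + x*(1 - 2*c*x)) = -5 + 10*c + x*(1 - 2*c*x))
51/(T((-3 - 4)*(-2), 7) + √(22 - 49)) = 51/((-5 + 7 + 10*((-3 - 4)*(-2)) - 2*(-3 - 4)*(-2)*7²) + √(22 - 49)) = 51/((-5 + 7 + 10*(-7*(-2)) - 2*(-7*(-2))*49) + √(-27)) = 51/((-5 + 7 + 10*14 - 2*14*49) + 3*I*√3) = 51/((-5 + 7 + 140 - 1372) + 3*I*√3) = 51/(-1230 + 3*I*√3)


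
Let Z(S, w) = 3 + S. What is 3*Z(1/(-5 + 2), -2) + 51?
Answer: 59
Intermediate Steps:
3*Z(1/(-5 + 2), -2) + 51 = 3*(3 + 1/(-5 + 2)) + 51 = 3*(3 + 1/(-3)) + 51 = 3*(3 - 1/3) + 51 = 3*(8/3) + 51 = 8 + 51 = 59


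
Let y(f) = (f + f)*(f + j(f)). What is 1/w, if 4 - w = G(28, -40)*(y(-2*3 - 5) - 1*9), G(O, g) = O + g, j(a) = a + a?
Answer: 1/8608 ≈ 0.00011617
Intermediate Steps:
j(a) = 2*a
y(f) = 6*f² (y(f) = (f + f)*(f + 2*f) = (2*f)*(3*f) = 6*f²)
w = 8608 (w = 4 - (28 - 40)*(6*(-2*3 - 5)² - 1*9) = 4 - (-12)*(6*(-6 - 5)² - 9) = 4 - (-12)*(6*(-11)² - 9) = 4 - (-12)*(6*121 - 9) = 4 - (-12)*(726 - 9) = 4 - (-12)*717 = 4 - 1*(-8604) = 4 + 8604 = 8608)
1/w = 1/8608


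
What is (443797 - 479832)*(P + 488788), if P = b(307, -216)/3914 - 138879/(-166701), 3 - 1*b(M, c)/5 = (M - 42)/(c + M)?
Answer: -174299030019501430905/9895760329 ≈ -1.7614e+10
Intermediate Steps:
b(M, c) = 15 - 5*(-42 + M)/(M + c) (b(M, c) = 15 - 5*(M - 42)/(c + M) = 15 - 5*(-42 + M)/(M + c))
P = 8245292831/9895760329 (P = (5*(42 + 2*307 + 3*(-216))/(307 - 216))/3914 - 138879/(-166701) = (5*(42 + 614 - 648)/91)*(1/3914) - 138879*(-1/166701) = (5*(1/91)*8)*(1/3914) + 46293/55567 = (40/91)*(1/3914) + 46293/55567 = 20/178087 + 46293/55567 = 8245292831/9895760329 ≈ 0.83321)
(443797 - 479832)*(P + 488788) = (443797 - 479832)*(8245292831/9895760329 + 488788) = -36035*4836937144984083/9895760329 = -174299030019501430905/9895760329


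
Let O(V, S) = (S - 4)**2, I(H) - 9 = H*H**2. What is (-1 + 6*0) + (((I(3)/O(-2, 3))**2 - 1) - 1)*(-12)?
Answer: -15529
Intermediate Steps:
I(H) = 9 + H**3 (I(H) = 9 + H*H**2 = 9 + H**3)
O(V, S) = (-4 + S)**2
(-1 + 6*0) + (((I(3)/O(-2, 3))**2 - 1) - 1)*(-12) = (-1 + 6*0) + ((((9 + 3**3)/((-4 + 3)**2))**2 - 1) - 1)*(-12) = (-1 + 0) + ((((9 + 27)/((-1)**2))**2 - 1) - 1)*(-12) = -1 + (((36/1)**2 - 1) - 1)*(-12) = -1 + (((36*1)**2 - 1) - 1)*(-12) = -1 + ((36**2 - 1) - 1)*(-12) = -1 + ((1296 - 1) - 1)*(-12) = -1 + (1295 - 1)*(-12) = -1 + 1294*(-12) = -1 - 15528 = -15529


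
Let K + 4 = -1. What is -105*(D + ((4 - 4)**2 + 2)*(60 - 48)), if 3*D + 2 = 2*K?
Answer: -2100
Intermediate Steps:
K = -5 (K = -4 - 1 = -5)
D = -4 (D = -2/3 + (2*(-5))/3 = -2/3 + (1/3)*(-10) = -2/3 - 10/3 = -4)
-105*(D + ((4 - 4)**2 + 2)*(60 - 48)) = -105*(-4 + ((4 - 4)**2 + 2)*(60 - 48)) = -105*(-4 + (0**2 + 2)*12) = -105*(-4 + (0 + 2)*12) = -105*(-4 + 2*12) = -105*(-4 + 24) = -105*20 = -2100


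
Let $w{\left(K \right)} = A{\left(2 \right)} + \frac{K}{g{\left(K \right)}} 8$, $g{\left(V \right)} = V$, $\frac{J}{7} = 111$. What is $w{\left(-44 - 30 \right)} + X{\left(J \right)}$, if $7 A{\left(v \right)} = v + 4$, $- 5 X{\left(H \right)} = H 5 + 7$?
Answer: $- \frac{26934}{35} \approx -769.54$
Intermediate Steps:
$J = 777$ ($J = 7 \cdot 111 = 777$)
$X{\left(H \right)} = - \frac{7}{5} - H$ ($X{\left(H \right)} = - \frac{H 5 + 7}{5} = - \frac{5 H + 7}{5} = - \frac{7 + 5 H}{5} = - \frac{7}{5} - H$)
$A{\left(v \right)} = \frac{4}{7} + \frac{v}{7}$ ($A{\left(v \right)} = \frac{v + 4}{7} = \frac{4 + v}{7} = \frac{4}{7} + \frac{v}{7}$)
$w{\left(K \right)} = \frac{62}{7}$ ($w{\left(K \right)} = \left(\frac{4}{7} + \frac{1}{7} \cdot 2\right) + \frac{K}{K} 8 = \left(\frac{4}{7} + \frac{2}{7}\right) + 1 \cdot 8 = \frac{6}{7} + 8 = \frac{62}{7}$)
$w{\left(-44 - 30 \right)} + X{\left(J \right)} = \frac{62}{7} - \frac{3892}{5} = - \frac{26934}{35}$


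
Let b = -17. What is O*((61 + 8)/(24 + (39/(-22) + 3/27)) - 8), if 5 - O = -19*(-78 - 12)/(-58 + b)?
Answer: -3019358/22115 ≈ -136.53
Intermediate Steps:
O = 139/5 (O = 5 - (-19)/((-58 - 17)/(-78 - 12)) = 5 - (-19)/((-75/(-90))) = 5 - (-19)/((-75*(-1/90))) = 5 - (-19)/⅚ = 5 - (-19)*6/5 = 5 - 1*(-114/5) = 5 + 114/5 = 139/5 ≈ 27.800)
O*((61 + 8)/(24 + (39/(-22) + 3/27)) - 8) = 139*((61 + 8)/(24 + (39/(-22) + 3/27)) - 8)/5 = 139*(69/(24 + (39*(-1/22) + 3*(1/27))) - 8)/5 = 139*(69/(24 + (-39/22 + ⅑)) - 8)/5 = 139*(69/(24 - 329/198) - 8)/5 = 139*(69/(4423/198) - 8)/5 = 139*(69*(198/4423) - 8)/5 = 139*(13662/4423 - 8)/5 = (139/5)*(-21722/4423) = -3019358/22115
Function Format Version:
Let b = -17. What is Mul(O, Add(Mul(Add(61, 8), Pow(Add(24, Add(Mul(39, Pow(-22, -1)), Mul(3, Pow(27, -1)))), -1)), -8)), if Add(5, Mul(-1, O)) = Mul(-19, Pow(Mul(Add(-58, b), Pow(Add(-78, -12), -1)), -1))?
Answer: Rational(-3019358, 22115) ≈ -136.53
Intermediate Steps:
O = Rational(139, 5) (O = Add(5, Mul(-1, Mul(-19, Pow(Mul(Add(-58, -17), Pow(Add(-78, -12), -1)), -1)))) = Add(5, Mul(-1, Mul(-19, Pow(Mul(-75, Pow(-90, -1)), -1)))) = Add(5, Mul(-1, Mul(-19, Pow(Mul(-75, Rational(-1, 90)), -1)))) = Add(5, Mul(-1, Mul(-19, Pow(Rational(5, 6), -1)))) = Add(5, Mul(-1, Mul(-19, Rational(6, 5)))) = Add(5, Mul(-1, Rational(-114, 5))) = Add(5, Rational(114, 5)) = Rational(139, 5) ≈ 27.800)
Mul(O, Add(Mul(Add(61, 8), Pow(Add(24, Add(Mul(39, Pow(-22, -1)), Mul(3, Pow(27, -1)))), -1)), -8)) = Mul(Rational(139, 5), Add(Mul(Add(61, 8), Pow(Add(24, Add(Mul(39, Pow(-22, -1)), Mul(3, Pow(27, -1)))), -1)), -8)) = Mul(Rational(139, 5), Add(Mul(69, Pow(Add(24, Add(Mul(39, Rational(-1, 22)), Mul(3, Rational(1, 27)))), -1)), -8)) = Mul(Rational(139, 5), Add(Mul(69, Pow(Add(24, Add(Rational(-39, 22), Rational(1, 9))), -1)), -8)) = Mul(Rational(139, 5), Add(Mul(69, Pow(Add(24, Rational(-329, 198)), -1)), -8)) = Mul(Rational(139, 5), Add(Mul(69, Pow(Rational(4423, 198), -1)), -8)) = Mul(Rational(139, 5), Add(Mul(69, Rational(198, 4423)), -8)) = Mul(Rational(139, 5), Add(Rational(13662, 4423), -8)) = Mul(Rational(139, 5), Rational(-21722, 4423)) = Rational(-3019358, 22115)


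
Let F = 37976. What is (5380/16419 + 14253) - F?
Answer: -389502557/16419 ≈ -23723.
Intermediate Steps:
(5380/16419 + 14253) - F = (5380/16419 + 14253) - 1*37976 = (5380*(1/16419) + 14253) - 37976 = (5380/16419 + 14253) - 37976 = 234025387/16419 - 37976 = -389502557/16419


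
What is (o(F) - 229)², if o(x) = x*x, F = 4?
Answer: 45369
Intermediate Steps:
o(x) = x²
(o(F) - 229)² = (4² - 229)² = (16 - 229)² = (-213)² = 45369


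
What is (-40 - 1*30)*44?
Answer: -3080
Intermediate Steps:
(-40 - 1*30)*44 = (-40 - 30)*44 = -70*44 = -3080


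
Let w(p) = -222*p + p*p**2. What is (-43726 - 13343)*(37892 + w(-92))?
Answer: 41110909668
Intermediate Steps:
w(p) = p**3 - 222*p (w(p) = -222*p + p**3 = p**3 - 222*p)
(-43726 - 13343)*(37892 + w(-92)) = (-43726 - 13343)*(37892 - 92*(-222 + (-92)**2)) = -57069*(37892 - 92*(-222 + 8464)) = -57069*(37892 - 92*8242) = -57069*(37892 - 758264) = -57069*(-720372) = 41110909668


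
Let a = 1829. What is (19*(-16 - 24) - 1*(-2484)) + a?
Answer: 3553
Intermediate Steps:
(19*(-16 - 24) - 1*(-2484)) + a = (19*(-16 - 24) - 1*(-2484)) + 1829 = (19*(-40) + 2484) + 1829 = (-760 + 2484) + 1829 = 1724 + 1829 = 3553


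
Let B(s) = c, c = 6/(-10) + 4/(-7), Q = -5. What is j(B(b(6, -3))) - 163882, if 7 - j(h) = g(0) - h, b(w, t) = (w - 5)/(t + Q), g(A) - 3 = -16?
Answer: -5735211/35 ≈ -1.6386e+5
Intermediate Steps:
g(A) = -13 (g(A) = 3 - 16 = -13)
b(w, t) = (-5 + w)/(-5 + t) (b(w, t) = (w - 5)/(t - 5) = (-5 + w)/(-5 + t))
c = -41/35 (c = 6*(-⅒) + 4*(-⅐) = -⅗ - 4/7 = -41/35 ≈ -1.1714)
B(s) = -41/35
j(h) = 20 + h (j(h) = 7 - (-13 - h) = 7 + (13 + h) = 20 + h)
j(B(b(6, -3))) - 163882 = (20 - 41/35) - 163882 = 659/35 - 163882 = -5735211/35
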